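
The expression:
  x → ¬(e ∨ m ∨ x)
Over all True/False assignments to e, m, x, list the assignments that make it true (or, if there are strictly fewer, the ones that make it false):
is true only for:
  e=False, m=False, x=False;
  e=False, m=True, x=False;
  e=True, m=False, x=False;
  e=True, m=True, x=False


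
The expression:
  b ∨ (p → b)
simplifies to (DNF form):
b ∨ ¬p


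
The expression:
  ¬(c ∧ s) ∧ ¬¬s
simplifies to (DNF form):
s ∧ ¬c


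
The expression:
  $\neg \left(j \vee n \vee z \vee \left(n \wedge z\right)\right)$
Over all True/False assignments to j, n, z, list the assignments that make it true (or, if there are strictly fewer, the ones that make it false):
is true only for:
  j=False, n=False, z=False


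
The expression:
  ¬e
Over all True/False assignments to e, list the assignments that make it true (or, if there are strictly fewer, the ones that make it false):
is true only for:
  e=False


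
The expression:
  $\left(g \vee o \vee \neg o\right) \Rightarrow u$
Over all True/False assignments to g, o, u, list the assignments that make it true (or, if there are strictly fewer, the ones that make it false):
is true only for:
  g=False, o=False, u=True;
  g=False, o=True, u=True;
  g=True, o=False, u=True;
  g=True, o=True, u=True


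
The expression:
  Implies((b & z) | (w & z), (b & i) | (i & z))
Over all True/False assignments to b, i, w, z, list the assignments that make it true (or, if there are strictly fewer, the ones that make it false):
is false only for:
  b=False, i=False, w=True, z=True;
  b=True, i=False, w=False, z=True;
  b=True, i=False, w=True, z=True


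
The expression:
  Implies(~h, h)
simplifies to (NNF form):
h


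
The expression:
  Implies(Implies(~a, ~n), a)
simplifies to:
a | n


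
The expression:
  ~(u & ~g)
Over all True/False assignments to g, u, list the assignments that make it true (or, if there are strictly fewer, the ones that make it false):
is false only for:
  g=False, u=True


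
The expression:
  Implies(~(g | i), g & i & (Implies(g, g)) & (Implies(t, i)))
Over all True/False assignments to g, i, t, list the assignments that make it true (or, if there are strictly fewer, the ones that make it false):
is false only for:
  g=False, i=False, t=False;
  g=False, i=False, t=True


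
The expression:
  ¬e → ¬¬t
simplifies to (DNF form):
e ∨ t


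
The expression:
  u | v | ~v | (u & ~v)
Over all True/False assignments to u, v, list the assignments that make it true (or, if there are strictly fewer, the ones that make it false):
is always true.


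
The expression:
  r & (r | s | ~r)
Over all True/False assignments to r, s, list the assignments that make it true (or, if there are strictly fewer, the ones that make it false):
is true only for:
  r=True, s=False;
  r=True, s=True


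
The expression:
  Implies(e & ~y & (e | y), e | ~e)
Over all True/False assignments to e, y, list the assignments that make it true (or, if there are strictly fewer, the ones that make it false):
is always true.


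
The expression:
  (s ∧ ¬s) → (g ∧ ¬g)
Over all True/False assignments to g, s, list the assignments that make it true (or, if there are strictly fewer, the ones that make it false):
is always true.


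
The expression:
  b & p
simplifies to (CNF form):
b & p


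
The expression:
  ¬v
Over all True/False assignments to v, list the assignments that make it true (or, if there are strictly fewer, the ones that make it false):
is true only for:
  v=False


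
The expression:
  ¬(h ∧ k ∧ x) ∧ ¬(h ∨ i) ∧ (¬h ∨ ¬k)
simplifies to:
¬h ∧ ¬i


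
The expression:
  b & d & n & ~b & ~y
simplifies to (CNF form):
False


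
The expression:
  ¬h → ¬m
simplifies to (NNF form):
h ∨ ¬m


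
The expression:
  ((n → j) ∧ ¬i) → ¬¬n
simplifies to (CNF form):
i ∨ n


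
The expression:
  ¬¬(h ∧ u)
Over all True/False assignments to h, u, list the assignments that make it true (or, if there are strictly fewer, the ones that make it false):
is true only for:
  h=True, u=True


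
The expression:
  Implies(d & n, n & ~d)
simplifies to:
~d | ~n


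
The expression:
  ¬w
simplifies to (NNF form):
¬w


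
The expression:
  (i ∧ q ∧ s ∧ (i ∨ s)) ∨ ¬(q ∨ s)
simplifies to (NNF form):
(¬q ∧ ¬s) ∨ (i ∧ q ∧ s)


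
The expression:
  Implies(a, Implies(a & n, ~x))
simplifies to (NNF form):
~a | ~n | ~x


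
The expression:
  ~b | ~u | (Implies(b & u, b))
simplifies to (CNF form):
True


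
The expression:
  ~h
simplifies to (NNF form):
~h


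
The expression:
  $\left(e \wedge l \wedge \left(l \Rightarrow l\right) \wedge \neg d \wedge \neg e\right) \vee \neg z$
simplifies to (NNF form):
$\neg z$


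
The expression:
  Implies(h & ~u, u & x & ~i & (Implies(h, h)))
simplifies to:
u | ~h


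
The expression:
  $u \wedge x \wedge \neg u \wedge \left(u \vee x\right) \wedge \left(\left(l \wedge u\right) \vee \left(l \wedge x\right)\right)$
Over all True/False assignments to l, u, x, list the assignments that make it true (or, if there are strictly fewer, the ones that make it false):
is never true.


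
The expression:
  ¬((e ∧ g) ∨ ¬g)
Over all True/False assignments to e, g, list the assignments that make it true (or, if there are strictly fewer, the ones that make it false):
is true only for:
  e=False, g=True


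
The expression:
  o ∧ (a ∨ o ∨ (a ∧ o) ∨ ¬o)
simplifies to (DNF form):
o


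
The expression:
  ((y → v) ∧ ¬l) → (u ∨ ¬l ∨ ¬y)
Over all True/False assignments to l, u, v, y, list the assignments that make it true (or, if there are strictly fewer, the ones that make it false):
is always true.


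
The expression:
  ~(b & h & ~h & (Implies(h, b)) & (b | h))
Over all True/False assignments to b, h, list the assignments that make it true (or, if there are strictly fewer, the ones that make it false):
is always true.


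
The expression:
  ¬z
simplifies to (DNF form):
¬z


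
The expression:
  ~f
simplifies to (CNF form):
~f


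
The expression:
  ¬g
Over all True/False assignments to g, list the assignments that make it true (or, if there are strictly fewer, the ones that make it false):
is true only for:
  g=False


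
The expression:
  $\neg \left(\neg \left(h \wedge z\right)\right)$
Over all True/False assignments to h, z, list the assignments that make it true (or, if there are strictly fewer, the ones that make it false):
is true only for:
  h=True, z=True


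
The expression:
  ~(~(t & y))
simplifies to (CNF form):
t & y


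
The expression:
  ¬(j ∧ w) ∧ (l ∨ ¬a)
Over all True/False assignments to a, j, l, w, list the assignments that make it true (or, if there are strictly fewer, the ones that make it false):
is false only for:
  a=False, j=True, l=False, w=True;
  a=False, j=True, l=True, w=True;
  a=True, j=False, l=False, w=False;
  a=True, j=False, l=False, w=True;
  a=True, j=True, l=False, w=False;
  a=True, j=True, l=False, w=True;
  a=True, j=True, l=True, w=True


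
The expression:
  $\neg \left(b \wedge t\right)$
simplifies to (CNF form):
$\neg b \vee \neg t$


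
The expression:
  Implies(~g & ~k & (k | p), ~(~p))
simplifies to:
True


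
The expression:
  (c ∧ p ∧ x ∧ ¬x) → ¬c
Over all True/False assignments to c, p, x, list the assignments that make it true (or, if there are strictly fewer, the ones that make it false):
is always true.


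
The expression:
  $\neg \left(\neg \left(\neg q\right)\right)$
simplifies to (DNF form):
$\neg q$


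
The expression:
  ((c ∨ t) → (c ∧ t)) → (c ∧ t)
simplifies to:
c ∨ t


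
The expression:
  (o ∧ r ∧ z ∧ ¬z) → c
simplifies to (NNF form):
True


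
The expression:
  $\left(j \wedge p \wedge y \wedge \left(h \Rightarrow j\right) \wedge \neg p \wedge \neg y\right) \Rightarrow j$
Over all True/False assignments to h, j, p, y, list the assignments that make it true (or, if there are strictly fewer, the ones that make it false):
is always true.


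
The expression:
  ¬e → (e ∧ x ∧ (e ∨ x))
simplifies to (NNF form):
e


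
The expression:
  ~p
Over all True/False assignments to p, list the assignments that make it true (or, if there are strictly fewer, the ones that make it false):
is true only for:
  p=False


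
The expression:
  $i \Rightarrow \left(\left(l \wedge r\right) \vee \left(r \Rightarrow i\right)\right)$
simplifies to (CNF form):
$\text{True}$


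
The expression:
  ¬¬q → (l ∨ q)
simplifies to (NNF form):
True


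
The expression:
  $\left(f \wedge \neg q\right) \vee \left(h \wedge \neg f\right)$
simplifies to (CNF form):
$\left(f \vee h\right) \wedge \left(\neg f \vee \neg q\right)$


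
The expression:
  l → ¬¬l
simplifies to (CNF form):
True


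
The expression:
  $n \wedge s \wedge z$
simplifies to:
$n \wedge s \wedge z$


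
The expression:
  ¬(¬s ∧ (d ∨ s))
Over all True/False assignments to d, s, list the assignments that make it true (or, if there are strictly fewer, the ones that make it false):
is false only for:
  d=True, s=False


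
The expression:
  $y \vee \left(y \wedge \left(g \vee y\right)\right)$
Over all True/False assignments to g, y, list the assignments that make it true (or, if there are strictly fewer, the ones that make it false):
is true only for:
  g=False, y=True;
  g=True, y=True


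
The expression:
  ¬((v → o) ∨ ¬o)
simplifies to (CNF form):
False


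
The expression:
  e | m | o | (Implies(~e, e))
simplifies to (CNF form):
e | m | o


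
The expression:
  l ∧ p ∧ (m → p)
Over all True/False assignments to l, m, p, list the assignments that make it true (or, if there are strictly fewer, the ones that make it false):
is true only for:
  l=True, m=False, p=True;
  l=True, m=True, p=True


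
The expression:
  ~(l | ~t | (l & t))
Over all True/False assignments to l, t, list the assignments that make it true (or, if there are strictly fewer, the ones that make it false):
is true only for:
  l=False, t=True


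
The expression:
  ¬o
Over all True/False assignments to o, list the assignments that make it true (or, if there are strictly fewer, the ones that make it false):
is true only for:
  o=False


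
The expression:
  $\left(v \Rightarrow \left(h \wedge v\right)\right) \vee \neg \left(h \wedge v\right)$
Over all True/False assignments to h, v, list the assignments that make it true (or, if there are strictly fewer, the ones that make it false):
is always true.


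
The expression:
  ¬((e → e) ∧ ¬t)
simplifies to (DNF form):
t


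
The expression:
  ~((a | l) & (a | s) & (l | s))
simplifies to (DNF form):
(~a & ~l) | (~a & ~s) | (~l & ~s)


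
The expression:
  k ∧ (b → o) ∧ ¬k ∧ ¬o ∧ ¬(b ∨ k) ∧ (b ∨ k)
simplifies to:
False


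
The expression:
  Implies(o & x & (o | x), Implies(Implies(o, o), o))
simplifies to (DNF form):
True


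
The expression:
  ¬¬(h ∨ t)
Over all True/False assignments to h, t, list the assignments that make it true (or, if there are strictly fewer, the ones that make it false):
is false only for:
  h=False, t=False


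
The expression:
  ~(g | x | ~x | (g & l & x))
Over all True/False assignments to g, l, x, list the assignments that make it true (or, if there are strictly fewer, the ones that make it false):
is never true.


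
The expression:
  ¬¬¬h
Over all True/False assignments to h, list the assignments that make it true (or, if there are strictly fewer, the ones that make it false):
is true only for:
  h=False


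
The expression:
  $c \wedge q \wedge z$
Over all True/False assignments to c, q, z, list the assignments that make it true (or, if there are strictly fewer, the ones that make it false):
is true only for:
  c=True, q=True, z=True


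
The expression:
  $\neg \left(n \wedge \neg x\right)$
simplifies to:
$x \vee \neg n$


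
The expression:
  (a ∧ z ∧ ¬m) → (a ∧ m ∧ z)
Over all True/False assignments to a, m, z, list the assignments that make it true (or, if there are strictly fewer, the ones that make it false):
is false only for:
  a=True, m=False, z=True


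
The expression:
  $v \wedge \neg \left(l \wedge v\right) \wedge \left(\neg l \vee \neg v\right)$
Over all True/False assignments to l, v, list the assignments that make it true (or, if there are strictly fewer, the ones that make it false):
is true only for:
  l=False, v=True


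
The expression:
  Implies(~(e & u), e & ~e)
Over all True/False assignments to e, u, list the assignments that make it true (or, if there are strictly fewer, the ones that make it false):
is true only for:
  e=True, u=True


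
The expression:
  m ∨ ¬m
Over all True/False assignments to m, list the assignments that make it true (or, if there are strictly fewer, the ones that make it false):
is always true.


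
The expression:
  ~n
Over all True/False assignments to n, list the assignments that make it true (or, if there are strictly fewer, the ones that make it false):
is true only for:
  n=False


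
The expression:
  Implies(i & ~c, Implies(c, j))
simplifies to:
True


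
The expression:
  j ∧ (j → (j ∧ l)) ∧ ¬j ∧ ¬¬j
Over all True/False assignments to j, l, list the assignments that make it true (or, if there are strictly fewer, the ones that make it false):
is never true.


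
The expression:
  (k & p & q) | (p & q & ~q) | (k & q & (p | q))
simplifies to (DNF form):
k & q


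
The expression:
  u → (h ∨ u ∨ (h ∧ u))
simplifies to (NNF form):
True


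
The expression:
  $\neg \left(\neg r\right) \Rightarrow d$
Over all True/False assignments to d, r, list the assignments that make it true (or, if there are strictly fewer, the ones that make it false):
is false only for:
  d=False, r=True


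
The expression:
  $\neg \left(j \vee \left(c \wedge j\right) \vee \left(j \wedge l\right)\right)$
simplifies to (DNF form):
$\neg j$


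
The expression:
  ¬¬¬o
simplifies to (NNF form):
¬o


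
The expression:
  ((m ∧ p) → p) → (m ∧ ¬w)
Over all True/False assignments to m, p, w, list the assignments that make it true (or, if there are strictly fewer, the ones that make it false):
is true only for:
  m=True, p=False, w=False;
  m=True, p=True, w=False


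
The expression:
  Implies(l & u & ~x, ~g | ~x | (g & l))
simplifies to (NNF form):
True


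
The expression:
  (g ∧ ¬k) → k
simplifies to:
k ∨ ¬g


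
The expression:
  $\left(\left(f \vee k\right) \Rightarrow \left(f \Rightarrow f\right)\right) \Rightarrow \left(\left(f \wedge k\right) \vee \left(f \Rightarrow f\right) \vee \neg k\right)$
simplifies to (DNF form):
$\text{True}$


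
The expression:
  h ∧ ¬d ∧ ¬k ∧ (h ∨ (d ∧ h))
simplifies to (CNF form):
h ∧ ¬d ∧ ¬k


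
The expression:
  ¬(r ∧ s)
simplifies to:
¬r ∨ ¬s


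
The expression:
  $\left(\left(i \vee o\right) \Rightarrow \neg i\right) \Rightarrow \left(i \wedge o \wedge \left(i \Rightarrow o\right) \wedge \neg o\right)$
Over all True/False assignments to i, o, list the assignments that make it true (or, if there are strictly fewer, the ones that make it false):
is true only for:
  i=True, o=False;
  i=True, o=True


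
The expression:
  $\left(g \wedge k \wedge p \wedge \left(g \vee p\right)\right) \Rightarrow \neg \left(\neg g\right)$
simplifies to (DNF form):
$\text{True}$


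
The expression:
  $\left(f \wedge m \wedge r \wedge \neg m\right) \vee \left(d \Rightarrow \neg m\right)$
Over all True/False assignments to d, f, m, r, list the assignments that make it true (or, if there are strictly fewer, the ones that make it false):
is false only for:
  d=True, f=False, m=True, r=False;
  d=True, f=False, m=True, r=True;
  d=True, f=True, m=True, r=False;
  d=True, f=True, m=True, r=True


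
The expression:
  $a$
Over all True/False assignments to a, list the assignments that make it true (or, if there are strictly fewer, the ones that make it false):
is true only for:
  a=True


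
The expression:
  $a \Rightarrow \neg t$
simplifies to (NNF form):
$\neg a \vee \neg t$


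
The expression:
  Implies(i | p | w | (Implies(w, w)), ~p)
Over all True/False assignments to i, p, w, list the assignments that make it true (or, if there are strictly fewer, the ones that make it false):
is true only for:
  i=False, p=False, w=False;
  i=False, p=False, w=True;
  i=True, p=False, w=False;
  i=True, p=False, w=True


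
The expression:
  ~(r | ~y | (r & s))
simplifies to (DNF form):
y & ~r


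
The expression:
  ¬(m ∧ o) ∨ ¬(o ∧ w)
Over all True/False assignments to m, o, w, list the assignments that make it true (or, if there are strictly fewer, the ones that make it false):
is false only for:
  m=True, o=True, w=True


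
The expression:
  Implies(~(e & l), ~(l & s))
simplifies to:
e | ~l | ~s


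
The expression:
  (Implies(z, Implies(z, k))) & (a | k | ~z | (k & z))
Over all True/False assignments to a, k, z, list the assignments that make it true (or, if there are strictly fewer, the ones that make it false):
is false only for:
  a=False, k=False, z=True;
  a=True, k=False, z=True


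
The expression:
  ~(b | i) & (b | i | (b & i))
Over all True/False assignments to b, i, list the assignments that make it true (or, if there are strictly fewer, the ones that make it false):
is never true.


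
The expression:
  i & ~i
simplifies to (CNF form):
False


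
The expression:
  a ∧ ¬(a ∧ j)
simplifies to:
a ∧ ¬j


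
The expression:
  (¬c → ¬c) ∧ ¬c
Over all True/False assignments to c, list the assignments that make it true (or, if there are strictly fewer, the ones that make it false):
is true only for:
  c=False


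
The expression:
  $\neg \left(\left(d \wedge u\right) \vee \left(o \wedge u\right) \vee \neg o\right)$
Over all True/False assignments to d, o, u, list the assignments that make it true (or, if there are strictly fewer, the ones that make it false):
is true only for:
  d=False, o=True, u=False;
  d=True, o=True, u=False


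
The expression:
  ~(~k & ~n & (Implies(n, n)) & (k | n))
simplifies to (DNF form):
True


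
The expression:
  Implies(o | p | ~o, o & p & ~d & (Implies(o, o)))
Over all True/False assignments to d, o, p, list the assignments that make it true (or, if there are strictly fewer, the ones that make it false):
is true only for:
  d=False, o=True, p=True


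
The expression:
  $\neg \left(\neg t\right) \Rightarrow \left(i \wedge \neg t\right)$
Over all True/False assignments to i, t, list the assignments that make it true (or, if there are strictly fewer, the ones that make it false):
is true only for:
  i=False, t=False;
  i=True, t=False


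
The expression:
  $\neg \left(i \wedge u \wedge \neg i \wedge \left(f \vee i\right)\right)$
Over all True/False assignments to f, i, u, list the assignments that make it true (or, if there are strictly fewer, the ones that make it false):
is always true.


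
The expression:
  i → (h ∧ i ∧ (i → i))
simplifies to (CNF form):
h ∨ ¬i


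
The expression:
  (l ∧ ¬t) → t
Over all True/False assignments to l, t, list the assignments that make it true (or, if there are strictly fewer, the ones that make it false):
is false only for:
  l=True, t=False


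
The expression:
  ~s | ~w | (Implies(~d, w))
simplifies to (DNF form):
True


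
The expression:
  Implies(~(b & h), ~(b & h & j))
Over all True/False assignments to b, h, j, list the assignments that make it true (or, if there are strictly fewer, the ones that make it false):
is always true.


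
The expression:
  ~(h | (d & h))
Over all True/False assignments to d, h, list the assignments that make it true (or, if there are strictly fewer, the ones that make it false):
is true only for:
  d=False, h=False;
  d=True, h=False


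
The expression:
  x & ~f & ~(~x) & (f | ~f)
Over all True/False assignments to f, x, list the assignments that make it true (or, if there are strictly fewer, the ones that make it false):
is true only for:
  f=False, x=True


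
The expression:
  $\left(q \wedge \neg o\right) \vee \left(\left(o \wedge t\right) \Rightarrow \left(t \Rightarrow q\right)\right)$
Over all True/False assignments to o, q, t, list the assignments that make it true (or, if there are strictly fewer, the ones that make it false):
is false only for:
  o=True, q=False, t=True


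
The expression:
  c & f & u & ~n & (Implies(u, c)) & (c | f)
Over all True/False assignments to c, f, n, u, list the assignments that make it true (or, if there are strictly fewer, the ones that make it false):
is true only for:
  c=True, f=True, n=False, u=True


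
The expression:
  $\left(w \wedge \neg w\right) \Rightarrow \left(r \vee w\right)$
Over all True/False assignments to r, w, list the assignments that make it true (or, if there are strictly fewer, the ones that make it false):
is always true.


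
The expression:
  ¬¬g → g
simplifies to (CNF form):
True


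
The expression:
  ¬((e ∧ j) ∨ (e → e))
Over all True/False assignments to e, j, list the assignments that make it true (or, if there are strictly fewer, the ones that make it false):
is never true.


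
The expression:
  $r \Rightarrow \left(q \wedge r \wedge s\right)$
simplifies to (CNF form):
$\left(q \vee \neg r\right) \wedge \left(s \vee \neg r\right)$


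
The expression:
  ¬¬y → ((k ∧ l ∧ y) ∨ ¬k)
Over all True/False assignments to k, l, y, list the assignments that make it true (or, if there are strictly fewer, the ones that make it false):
is false only for:
  k=True, l=False, y=True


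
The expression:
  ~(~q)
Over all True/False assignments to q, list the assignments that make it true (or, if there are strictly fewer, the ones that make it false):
is true only for:
  q=True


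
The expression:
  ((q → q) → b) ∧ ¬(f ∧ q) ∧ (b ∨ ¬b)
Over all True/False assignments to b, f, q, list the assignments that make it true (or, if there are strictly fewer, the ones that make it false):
is true only for:
  b=True, f=False, q=False;
  b=True, f=False, q=True;
  b=True, f=True, q=False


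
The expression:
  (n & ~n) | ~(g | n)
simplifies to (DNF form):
~g & ~n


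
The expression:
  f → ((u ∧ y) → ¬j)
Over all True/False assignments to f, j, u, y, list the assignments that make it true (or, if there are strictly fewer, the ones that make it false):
is false only for:
  f=True, j=True, u=True, y=True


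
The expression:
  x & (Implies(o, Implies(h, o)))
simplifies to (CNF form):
x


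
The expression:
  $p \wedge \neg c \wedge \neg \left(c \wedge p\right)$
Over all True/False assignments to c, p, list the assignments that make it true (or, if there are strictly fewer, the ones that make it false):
is true only for:
  c=False, p=True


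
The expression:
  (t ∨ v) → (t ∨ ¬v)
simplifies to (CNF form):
t ∨ ¬v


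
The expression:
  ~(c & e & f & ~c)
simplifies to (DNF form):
True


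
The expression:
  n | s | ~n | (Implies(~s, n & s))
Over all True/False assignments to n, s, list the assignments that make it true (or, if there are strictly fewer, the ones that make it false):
is always true.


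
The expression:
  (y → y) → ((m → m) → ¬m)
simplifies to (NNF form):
¬m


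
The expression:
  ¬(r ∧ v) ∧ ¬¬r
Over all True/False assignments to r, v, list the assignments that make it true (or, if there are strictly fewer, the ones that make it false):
is true only for:
  r=True, v=False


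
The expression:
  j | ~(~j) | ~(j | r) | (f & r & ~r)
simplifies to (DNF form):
j | ~r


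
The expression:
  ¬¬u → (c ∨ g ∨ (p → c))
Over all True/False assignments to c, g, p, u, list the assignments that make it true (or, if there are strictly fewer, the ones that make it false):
is false only for:
  c=False, g=False, p=True, u=True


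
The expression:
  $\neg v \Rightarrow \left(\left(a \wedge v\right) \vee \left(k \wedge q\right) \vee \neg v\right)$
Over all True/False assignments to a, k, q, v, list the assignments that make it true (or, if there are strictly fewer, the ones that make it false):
is always true.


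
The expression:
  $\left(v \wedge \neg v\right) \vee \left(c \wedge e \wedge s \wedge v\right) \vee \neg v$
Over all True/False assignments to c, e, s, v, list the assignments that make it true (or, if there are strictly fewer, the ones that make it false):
is false only for:
  c=False, e=False, s=False, v=True;
  c=False, e=False, s=True, v=True;
  c=False, e=True, s=False, v=True;
  c=False, e=True, s=True, v=True;
  c=True, e=False, s=False, v=True;
  c=True, e=False, s=True, v=True;
  c=True, e=True, s=False, v=True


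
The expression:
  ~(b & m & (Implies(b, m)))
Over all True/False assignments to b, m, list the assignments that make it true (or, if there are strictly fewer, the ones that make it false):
is false only for:
  b=True, m=True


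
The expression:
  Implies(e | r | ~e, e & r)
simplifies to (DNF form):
e & r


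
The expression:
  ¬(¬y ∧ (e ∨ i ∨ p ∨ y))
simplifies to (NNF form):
y ∨ (¬e ∧ ¬i ∧ ¬p)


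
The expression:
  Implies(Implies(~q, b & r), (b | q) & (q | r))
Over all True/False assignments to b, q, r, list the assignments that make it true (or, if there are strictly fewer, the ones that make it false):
is always true.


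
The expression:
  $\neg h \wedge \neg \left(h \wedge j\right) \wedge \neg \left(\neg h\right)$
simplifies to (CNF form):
$\text{False}$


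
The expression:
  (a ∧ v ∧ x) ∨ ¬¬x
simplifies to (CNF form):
x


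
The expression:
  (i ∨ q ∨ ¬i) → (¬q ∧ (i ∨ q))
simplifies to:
i ∧ ¬q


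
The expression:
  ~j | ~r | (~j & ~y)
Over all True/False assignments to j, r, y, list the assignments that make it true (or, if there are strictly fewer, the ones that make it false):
is false only for:
  j=True, r=True, y=False;
  j=True, r=True, y=True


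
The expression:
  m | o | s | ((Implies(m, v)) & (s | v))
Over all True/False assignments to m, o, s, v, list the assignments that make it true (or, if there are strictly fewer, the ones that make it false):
is false only for:
  m=False, o=False, s=False, v=False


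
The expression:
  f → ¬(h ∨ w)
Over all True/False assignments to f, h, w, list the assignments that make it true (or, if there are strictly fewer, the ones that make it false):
is false only for:
  f=True, h=False, w=True;
  f=True, h=True, w=False;
  f=True, h=True, w=True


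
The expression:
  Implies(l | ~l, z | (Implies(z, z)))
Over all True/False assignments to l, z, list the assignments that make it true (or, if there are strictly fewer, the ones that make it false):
is always true.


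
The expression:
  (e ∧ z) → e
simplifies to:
True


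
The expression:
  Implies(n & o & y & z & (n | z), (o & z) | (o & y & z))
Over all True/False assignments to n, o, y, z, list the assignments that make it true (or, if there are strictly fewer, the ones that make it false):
is always true.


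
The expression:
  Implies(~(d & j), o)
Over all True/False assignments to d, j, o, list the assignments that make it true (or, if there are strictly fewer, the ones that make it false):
is false only for:
  d=False, j=False, o=False;
  d=False, j=True, o=False;
  d=True, j=False, o=False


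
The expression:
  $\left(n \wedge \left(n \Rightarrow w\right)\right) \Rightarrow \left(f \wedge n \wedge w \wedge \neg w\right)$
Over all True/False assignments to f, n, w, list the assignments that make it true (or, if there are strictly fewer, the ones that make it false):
is false only for:
  f=False, n=True, w=True;
  f=True, n=True, w=True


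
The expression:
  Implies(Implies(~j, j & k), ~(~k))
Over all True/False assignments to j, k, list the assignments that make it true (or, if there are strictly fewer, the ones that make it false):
is false only for:
  j=True, k=False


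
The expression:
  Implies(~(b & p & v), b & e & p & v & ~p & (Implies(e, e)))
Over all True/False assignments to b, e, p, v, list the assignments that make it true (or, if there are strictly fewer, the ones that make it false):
is true only for:
  b=True, e=False, p=True, v=True;
  b=True, e=True, p=True, v=True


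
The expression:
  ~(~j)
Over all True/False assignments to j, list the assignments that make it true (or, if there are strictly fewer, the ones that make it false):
is true only for:
  j=True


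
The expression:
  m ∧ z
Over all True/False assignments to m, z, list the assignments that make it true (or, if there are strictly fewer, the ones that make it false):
is true only for:
  m=True, z=True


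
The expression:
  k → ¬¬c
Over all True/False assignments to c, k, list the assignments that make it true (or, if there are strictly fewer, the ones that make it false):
is false only for:
  c=False, k=True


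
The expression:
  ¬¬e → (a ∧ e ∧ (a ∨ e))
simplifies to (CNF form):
a ∨ ¬e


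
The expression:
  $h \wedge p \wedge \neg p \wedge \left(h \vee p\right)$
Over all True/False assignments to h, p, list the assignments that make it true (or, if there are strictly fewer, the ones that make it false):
is never true.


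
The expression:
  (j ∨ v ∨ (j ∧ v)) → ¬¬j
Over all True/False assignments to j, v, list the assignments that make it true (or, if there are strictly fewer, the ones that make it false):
is false only for:
  j=False, v=True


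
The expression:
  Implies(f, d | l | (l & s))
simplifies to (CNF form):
d | l | ~f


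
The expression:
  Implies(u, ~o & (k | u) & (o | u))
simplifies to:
~o | ~u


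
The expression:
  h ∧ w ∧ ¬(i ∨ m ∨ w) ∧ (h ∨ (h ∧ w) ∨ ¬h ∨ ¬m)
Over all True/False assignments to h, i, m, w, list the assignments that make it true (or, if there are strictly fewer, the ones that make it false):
is never true.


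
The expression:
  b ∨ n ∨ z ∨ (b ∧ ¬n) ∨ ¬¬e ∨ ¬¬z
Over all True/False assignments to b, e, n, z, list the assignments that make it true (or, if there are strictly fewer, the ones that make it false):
is false only for:
  b=False, e=False, n=False, z=False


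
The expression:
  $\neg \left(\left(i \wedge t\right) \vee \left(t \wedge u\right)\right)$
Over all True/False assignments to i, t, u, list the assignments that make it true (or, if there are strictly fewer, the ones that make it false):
is false only for:
  i=False, t=True, u=True;
  i=True, t=True, u=False;
  i=True, t=True, u=True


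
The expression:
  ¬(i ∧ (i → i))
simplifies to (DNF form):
¬i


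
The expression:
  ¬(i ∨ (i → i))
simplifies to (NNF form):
False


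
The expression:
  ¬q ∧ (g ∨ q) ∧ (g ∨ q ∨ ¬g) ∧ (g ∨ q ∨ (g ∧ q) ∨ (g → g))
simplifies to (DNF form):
g ∧ ¬q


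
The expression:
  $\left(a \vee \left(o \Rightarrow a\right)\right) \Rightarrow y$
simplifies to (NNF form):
$y \vee \left(o \wedge \neg a\right)$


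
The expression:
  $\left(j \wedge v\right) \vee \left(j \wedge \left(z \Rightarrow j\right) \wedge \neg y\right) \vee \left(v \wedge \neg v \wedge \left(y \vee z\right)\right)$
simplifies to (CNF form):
$j \wedge \left(v \vee \neg y\right)$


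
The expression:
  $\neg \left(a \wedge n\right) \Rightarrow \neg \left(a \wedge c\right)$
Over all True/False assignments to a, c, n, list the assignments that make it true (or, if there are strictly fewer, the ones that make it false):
is false only for:
  a=True, c=True, n=False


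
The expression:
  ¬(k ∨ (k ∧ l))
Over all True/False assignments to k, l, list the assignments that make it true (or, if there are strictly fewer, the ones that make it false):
is true only for:
  k=False, l=False;
  k=False, l=True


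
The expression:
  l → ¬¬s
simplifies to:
s ∨ ¬l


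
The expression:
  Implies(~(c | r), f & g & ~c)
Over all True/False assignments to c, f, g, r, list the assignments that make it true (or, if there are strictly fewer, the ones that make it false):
is false only for:
  c=False, f=False, g=False, r=False;
  c=False, f=False, g=True, r=False;
  c=False, f=True, g=False, r=False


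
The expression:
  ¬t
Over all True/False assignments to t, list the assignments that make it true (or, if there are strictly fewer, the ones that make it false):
is true only for:
  t=False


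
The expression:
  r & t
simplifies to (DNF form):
r & t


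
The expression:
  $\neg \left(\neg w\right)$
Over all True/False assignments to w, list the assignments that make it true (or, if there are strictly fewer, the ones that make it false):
is true only for:
  w=True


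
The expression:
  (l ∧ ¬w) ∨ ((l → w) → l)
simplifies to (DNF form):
l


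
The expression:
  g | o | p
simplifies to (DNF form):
g | o | p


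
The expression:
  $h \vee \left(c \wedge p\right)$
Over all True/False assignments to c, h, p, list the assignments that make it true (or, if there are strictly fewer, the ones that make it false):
is false only for:
  c=False, h=False, p=False;
  c=False, h=False, p=True;
  c=True, h=False, p=False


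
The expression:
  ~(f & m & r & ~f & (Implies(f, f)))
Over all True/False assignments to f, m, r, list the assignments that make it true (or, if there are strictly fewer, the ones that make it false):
is always true.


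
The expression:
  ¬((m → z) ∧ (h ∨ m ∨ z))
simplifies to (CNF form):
¬z ∧ (m ∨ ¬h)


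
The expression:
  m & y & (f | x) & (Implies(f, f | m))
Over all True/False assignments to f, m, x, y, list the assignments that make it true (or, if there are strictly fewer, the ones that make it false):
is true only for:
  f=False, m=True, x=True, y=True;
  f=True, m=True, x=False, y=True;
  f=True, m=True, x=True, y=True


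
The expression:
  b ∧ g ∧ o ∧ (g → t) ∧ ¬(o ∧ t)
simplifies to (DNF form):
False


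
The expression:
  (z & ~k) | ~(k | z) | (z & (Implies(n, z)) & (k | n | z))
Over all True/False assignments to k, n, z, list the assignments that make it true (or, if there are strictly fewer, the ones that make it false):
is false only for:
  k=True, n=False, z=False;
  k=True, n=True, z=False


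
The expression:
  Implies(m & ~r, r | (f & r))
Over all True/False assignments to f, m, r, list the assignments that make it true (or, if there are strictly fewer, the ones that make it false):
is false only for:
  f=False, m=True, r=False;
  f=True, m=True, r=False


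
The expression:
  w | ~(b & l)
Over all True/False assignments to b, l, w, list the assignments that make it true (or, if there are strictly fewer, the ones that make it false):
is false only for:
  b=True, l=True, w=False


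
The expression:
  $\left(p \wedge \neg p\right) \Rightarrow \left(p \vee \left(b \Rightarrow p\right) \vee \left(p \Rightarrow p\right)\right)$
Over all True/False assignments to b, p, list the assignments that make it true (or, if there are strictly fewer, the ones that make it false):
is always true.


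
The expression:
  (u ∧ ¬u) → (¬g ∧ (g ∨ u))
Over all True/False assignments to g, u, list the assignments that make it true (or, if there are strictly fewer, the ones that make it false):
is always true.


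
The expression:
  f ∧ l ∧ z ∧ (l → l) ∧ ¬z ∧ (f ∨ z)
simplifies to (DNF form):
False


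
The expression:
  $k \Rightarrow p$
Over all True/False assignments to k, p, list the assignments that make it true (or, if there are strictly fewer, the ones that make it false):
is false only for:
  k=True, p=False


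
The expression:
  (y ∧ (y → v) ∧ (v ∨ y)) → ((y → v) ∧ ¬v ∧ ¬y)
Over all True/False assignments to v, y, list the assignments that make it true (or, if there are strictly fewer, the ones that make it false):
is false only for:
  v=True, y=True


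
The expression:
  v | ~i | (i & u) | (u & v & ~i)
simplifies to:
u | v | ~i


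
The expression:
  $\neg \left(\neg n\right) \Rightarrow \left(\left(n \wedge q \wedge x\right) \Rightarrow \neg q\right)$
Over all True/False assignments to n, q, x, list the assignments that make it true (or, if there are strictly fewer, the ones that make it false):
is false only for:
  n=True, q=True, x=True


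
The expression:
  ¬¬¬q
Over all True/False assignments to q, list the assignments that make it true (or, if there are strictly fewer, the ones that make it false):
is true only for:
  q=False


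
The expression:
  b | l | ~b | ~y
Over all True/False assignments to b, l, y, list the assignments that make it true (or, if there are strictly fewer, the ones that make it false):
is always true.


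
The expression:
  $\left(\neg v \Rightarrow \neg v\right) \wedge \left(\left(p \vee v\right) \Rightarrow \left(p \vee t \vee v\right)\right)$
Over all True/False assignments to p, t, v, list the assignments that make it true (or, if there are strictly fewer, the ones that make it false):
is always true.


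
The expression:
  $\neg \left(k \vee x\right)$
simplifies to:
$\neg k \wedge \neg x$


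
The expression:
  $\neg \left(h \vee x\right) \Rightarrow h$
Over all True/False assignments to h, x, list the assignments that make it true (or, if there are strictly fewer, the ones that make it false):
is false only for:
  h=False, x=False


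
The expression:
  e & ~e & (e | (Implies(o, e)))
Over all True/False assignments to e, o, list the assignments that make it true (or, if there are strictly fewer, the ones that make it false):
is never true.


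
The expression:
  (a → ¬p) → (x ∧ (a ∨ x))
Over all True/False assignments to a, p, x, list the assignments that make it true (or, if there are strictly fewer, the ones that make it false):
is false only for:
  a=False, p=False, x=False;
  a=False, p=True, x=False;
  a=True, p=False, x=False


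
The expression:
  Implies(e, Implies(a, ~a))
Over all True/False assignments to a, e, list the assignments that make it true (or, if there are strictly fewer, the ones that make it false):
is false only for:
  a=True, e=True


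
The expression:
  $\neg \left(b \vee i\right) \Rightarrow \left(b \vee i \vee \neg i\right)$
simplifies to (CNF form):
$\text{True}$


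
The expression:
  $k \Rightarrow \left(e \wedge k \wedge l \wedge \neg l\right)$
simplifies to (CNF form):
$\neg k$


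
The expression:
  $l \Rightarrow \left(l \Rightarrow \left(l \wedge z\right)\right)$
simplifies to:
$z \vee \neg l$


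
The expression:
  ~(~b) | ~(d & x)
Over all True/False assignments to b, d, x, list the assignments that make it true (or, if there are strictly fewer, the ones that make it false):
is false only for:
  b=False, d=True, x=True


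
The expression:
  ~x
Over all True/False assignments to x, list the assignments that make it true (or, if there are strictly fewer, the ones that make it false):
is true only for:
  x=False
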